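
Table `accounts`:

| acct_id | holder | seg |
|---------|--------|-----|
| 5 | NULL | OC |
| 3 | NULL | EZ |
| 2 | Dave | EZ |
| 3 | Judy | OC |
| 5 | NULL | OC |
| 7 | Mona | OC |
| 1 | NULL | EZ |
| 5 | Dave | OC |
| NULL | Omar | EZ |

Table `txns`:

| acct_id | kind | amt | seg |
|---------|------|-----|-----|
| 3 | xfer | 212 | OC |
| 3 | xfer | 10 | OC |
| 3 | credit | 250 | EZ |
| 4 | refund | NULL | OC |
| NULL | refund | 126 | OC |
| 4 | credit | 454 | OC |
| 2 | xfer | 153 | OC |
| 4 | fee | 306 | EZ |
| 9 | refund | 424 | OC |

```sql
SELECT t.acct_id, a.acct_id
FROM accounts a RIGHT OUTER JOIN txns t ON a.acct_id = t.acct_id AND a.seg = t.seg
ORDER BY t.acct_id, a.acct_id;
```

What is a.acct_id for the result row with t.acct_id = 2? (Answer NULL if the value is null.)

NULL

RIGHT JOIN keeps every row from `txns`; unmatched rows get NULL for `accounts`'s columns.
Matching on a.acct_id = t.acct_id AND a.seg = t.seg. A NULL in a compared column never satisfies the condition.
- a (acct_id=5, seg=OC) has no partner in t.
- a (acct_id=3, seg=EZ) pairs with 1 row(s) of t.
- a (acct_id=2, seg=EZ) has no partner in t.
- a (acct_id=3, seg=OC) pairs with 2 row(s) of t.
- a (acct_id=5, seg=OC) has no partner in t.
- a (acct_id=7, seg=OC) has no partner in t.
- a (acct_id=1, seg=EZ) has no partner in t.
- a (acct_id=5, seg=OC) has no partner in t.
- a (acct_id=NULL, seg=EZ) has no partner in t.
- plus 6 unmatched t row(s), each kept with NULL a columns.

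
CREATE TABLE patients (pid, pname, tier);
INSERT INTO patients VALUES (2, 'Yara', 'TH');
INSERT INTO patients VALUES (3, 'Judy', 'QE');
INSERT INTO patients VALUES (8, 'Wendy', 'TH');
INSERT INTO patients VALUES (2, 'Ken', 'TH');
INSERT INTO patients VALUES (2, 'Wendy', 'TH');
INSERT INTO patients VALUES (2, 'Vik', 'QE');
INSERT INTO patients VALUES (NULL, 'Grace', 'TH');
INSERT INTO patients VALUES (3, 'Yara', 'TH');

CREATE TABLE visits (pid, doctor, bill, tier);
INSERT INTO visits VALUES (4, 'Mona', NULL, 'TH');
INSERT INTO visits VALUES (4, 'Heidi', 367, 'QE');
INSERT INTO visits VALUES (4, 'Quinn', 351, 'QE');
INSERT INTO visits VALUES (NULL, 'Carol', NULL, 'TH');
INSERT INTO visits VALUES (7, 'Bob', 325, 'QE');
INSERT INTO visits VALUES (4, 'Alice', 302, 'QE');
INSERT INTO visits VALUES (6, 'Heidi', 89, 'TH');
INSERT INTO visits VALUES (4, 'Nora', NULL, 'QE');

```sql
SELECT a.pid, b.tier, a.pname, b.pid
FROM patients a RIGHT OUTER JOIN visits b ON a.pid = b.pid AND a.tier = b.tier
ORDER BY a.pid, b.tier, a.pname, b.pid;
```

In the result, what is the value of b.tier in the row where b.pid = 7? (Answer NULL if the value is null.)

QE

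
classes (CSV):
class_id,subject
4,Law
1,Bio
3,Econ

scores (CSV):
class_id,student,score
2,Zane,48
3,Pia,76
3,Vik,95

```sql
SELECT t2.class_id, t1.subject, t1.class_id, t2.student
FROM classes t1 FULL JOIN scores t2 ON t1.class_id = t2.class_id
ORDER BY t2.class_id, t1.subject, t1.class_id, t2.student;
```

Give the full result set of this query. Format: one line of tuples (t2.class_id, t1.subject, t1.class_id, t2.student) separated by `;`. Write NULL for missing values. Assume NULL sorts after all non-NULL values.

(2, NULL, NULL, Zane); (3, Econ, 3, Pia); (3, Econ, 3, Vik); (NULL, Bio, 1, NULL); (NULL, Law, 4, NULL)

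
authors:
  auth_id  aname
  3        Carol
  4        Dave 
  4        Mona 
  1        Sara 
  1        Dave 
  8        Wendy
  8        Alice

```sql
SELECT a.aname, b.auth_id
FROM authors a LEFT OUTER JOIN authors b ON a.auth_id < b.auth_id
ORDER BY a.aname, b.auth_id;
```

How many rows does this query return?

20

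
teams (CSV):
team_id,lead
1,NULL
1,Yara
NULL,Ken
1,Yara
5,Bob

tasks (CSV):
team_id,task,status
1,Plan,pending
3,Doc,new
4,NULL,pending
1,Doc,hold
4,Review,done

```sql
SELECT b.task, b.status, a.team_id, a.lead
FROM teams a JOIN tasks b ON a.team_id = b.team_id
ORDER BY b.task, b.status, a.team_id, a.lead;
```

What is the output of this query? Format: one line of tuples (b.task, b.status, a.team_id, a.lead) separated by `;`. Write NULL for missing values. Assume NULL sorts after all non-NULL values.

INNER JOIN keeps only pairs where the ON condition holds.
Matching on a.team_id = b.team_id. A NULL in a compared column never satisfies the condition.
- a[0] team_id=1 → 2 match(es) in b → 2 row(s).
- a[1] team_id=1 → 2 match(es) in b → 2 row(s).
- a[2] team_id=NULL → no match; dropped.
- a[3] team_id=1 → 2 match(es) in b → 2 row(s).
- a[4] team_id=5 → no match; dropped.
After projecting and ordering:
b.task | b.status | a.team_id | a.lead
Doc | hold | 1 | Yara
Doc | hold | 1 | Yara
Doc | hold | 1 | NULL
Plan | pending | 1 | Yara
Plan | pending | 1 | Yara
Plan | pending | 1 | NULL

(Doc, hold, 1, Yara); (Doc, hold, 1, Yara); (Doc, hold, 1, NULL); (Plan, pending, 1, Yara); (Plan, pending, 1, Yara); (Plan, pending, 1, NULL)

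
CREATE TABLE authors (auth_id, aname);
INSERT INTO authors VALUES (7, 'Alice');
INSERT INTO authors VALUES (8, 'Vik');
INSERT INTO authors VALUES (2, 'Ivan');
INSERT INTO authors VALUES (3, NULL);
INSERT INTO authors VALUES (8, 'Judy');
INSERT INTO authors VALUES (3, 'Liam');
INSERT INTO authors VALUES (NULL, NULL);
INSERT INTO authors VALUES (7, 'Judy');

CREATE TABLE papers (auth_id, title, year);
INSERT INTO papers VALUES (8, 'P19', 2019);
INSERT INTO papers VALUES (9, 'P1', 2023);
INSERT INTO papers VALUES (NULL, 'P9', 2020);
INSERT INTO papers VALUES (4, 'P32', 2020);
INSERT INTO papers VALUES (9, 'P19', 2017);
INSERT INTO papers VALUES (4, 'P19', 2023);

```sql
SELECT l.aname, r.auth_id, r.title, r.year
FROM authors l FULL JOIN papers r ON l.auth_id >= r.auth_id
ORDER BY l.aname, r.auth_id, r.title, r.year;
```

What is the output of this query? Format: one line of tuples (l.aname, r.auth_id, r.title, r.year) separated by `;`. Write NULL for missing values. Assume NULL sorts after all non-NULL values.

FULL OUTER JOIN keeps every row from both sides; unmatched rows get NULL for the other side's columns.
Matching on l.auth_id >= r.auth_id. A NULL in a compared column never satisfies the condition.
Matched pairs: 10; unmatched l rows kept: 4; unmatched r rows kept: 3.

(Alice, 4, P19, 2023); (Alice, 4, P32, 2020); (Ivan, NULL, NULL, NULL); (Judy, 4, P19, 2023); (Judy, 4, P19, 2023); (Judy, 4, P32, 2020); (Judy, 4, P32, 2020); (Judy, 8, P19, 2019); (Liam, NULL, NULL, NULL); (Vik, 4, P19, 2023); (Vik, 4, P32, 2020); (Vik, 8, P19, 2019); (NULL, 9, P1, 2023); (NULL, 9, P19, 2017); (NULL, NULL, P9, 2020); (NULL, NULL, NULL, NULL); (NULL, NULL, NULL, NULL)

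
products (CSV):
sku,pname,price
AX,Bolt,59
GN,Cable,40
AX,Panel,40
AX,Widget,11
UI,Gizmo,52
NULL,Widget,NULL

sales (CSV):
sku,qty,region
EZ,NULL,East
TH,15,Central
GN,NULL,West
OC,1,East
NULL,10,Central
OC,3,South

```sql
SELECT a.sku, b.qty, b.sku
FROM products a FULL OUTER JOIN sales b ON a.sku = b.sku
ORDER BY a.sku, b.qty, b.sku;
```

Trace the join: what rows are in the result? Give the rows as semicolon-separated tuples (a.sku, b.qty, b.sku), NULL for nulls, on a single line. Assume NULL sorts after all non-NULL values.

(AX, NULL, NULL); (AX, NULL, NULL); (AX, NULL, NULL); (GN, NULL, GN); (UI, NULL, NULL); (NULL, 1, OC); (NULL, 3, OC); (NULL, 10, NULL); (NULL, 15, TH); (NULL, NULL, EZ); (NULL, NULL, NULL)

FULL OUTER JOIN keeps every row from both sides; unmatched rows get NULL for the other side's columns.
Matching on a.sku = b.sku. A NULL in a compared column never satisfies the condition.
- a (sku=AX) has no partner → padded with NULL.
- a (sku=GN) pairs with 1 row(s) of b.
- a (sku=AX) has no partner → padded with NULL.
- a (sku=AX) has no partner → padded with NULL.
- a (sku=UI) has no partner → padded with NULL.
- a (sku=NULL) has no partner → padded with NULL.
- 5 row(s) from b found no a partner → padded with NULL.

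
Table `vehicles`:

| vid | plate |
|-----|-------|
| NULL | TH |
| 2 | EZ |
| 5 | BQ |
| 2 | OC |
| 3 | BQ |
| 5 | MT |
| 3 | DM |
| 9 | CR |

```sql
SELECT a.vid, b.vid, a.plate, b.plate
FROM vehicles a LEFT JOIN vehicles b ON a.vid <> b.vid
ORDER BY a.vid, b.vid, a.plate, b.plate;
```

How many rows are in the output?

37

LEFT JOIN keeps every row from `vehicles a`; unmatched rows get NULL for `vehicles b`'s columns.
Matching on a.vid <> b.vid. A NULL in a compared column never satisfies the condition.
- vid=NULL: no b row matches, row kept with b columns NULL.
- vid=2: 5 matching b row(s), so 5 row(s) emitted.
- vid=5: 5 matching b row(s), so 5 row(s) emitted.
- vid=2: 5 matching b row(s), so 5 row(s) emitted.
- vid=3: 5 matching b row(s), so 5 row(s) emitted.
- vid=5: 5 matching b row(s), so 5 row(s) emitted.
- vid=3: 5 matching b row(s), so 5 row(s) emitted.
- vid=9: 6 matching b row(s), so 6 row(s) emitted.
Total: 36 matched + 1 padded = 37 rows.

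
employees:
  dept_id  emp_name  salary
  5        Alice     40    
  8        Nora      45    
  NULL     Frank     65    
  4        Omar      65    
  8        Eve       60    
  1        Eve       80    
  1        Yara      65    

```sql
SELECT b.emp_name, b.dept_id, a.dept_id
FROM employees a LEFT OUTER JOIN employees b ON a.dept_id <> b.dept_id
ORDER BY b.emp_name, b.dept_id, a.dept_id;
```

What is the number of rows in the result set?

LEFT JOIN keeps every row from `employees a`; unmatched rows get NULL for `employees b`'s columns.
Matching on a.dept_id <> b.dept_id. A NULL in a compared column never satisfies the condition.
Matched pairs: 26; unmatched a rows kept: 1.
Total: 26 matched + 1 padded = 27 rows.

27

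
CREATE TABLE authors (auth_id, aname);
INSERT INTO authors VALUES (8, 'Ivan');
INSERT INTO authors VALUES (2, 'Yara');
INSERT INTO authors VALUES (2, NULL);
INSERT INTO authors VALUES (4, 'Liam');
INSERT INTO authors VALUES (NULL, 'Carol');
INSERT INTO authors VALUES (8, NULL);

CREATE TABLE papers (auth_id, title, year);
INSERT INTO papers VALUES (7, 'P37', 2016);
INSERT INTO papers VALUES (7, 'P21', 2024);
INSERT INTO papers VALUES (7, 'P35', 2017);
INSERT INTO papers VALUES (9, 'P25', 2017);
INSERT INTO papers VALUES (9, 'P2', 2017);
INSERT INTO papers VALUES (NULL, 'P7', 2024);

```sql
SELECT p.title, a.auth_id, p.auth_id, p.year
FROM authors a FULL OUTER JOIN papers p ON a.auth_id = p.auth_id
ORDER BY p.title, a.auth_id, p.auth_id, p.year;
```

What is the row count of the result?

12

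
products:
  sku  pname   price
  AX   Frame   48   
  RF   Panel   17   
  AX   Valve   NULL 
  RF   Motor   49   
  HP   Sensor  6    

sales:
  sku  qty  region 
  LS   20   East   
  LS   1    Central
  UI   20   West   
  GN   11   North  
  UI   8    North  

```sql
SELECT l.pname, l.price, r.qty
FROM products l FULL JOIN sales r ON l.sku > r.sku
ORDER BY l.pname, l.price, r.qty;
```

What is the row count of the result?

FULL OUTER JOIN keeps every row from both sides; unmatched rows get NULL for the other side's columns.
Matching on l.sku > r.sku.
Matched pairs: 7; unmatched l rows kept: 2; unmatched r rows kept: 2.
Total: 7 matched + 4 padded = 11 rows.

11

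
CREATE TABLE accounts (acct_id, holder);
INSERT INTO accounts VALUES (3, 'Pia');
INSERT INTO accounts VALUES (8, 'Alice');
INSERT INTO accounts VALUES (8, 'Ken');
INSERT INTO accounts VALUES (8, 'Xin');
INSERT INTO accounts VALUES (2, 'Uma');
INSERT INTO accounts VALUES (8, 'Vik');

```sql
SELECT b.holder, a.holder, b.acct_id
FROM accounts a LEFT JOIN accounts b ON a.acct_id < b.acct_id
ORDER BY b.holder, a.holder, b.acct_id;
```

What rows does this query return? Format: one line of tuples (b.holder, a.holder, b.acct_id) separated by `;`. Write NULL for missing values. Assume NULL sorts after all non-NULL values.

LEFT JOIN keeps every row from `accounts a`; unmatched rows get NULL for `accounts b`'s columns.
Matching on a.acct_id < b.acct_id.
- a[0] acct_id=3 → 4 match(es) in b → 4 row(s).
- a[1] acct_id=8 → no match; kept with NULLs on the b side.
- a[2] acct_id=8 → no match; kept with NULLs on the b side.
- a[3] acct_id=8 → no match; kept with NULLs on the b side.
- a[4] acct_id=2 → 5 match(es) in b → 5 row(s).
- a[5] acct_id=8 → no match; kept with NULLs on the b side.

(Alice, Pia, 8); (Alice, Uma, 8); (Ken, Pia, 8); (Ken, Uma, 8); (Pia, Uma, 3); (Vik, Pia, 8); (Vik, Uma, 8); (Xin, Pia, 8); (Xin, Uma, 8); (NULL, Alice, NULL); (NULL, Ken, NULL); (NULL, Vik, NULL); (NULL, Xin, NULL)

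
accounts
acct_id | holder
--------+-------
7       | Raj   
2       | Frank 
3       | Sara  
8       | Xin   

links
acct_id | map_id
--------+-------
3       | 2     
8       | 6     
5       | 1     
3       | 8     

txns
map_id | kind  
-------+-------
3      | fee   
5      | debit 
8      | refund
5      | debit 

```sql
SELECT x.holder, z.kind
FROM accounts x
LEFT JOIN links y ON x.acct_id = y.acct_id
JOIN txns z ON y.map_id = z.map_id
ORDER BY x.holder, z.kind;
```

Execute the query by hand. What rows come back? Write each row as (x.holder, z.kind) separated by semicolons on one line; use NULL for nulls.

(Sara, refund)

Step 1 — x LEFT JOIN y on acct_id → 5 row(s).
Then INNER JOIN `txns z` on map_id: keep only rows whose y.map_id appears in z.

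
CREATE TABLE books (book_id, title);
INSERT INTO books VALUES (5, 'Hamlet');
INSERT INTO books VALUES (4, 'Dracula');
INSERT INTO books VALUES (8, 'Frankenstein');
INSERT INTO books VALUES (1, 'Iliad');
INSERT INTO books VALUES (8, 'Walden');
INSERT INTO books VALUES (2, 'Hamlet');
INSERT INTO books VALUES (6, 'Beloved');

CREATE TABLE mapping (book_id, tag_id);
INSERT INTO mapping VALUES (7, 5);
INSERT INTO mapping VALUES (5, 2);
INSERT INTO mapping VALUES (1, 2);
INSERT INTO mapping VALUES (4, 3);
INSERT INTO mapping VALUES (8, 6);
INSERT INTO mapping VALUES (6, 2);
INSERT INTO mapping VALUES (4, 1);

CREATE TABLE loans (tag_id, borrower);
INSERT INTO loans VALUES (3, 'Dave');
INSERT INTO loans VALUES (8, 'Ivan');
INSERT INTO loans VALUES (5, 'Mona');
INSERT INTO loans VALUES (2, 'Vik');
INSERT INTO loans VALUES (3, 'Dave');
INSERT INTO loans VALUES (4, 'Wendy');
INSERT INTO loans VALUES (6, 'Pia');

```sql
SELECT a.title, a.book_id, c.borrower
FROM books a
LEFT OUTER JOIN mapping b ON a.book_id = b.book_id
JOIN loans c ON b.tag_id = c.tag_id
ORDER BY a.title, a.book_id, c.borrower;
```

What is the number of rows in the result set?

Evaluate left to right. First `books a LEFT JOIN mapping b` on book_id: 8 row(s).
Then INNER JOIN `loans c` on tag_id: keep only rows whose b.tag_id appears in c.
Result: 7 row(s).

7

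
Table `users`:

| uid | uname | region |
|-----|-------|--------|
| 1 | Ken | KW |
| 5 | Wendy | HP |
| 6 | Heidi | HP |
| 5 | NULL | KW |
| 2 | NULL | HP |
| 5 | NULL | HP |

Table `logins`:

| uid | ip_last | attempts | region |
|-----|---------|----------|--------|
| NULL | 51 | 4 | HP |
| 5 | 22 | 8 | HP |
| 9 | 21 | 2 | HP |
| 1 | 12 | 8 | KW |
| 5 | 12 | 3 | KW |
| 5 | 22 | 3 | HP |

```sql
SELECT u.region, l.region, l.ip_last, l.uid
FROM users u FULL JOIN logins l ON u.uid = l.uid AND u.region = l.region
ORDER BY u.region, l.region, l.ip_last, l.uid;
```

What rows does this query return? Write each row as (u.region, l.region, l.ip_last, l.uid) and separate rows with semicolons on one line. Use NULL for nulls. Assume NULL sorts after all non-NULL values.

(HP, HP, 22, 5); (HP, HP, 22, 5); (HP, HP, 22, 5); (HP, HP, 22, 5); (HP, NULL, NULL, NULL); (HP, NULL, NULL, NULL); (KW, KW, 12, 1); (KW, KW, 12, 5); (NULL, HP, 21, 9); (NULL, HP, 51, NULL)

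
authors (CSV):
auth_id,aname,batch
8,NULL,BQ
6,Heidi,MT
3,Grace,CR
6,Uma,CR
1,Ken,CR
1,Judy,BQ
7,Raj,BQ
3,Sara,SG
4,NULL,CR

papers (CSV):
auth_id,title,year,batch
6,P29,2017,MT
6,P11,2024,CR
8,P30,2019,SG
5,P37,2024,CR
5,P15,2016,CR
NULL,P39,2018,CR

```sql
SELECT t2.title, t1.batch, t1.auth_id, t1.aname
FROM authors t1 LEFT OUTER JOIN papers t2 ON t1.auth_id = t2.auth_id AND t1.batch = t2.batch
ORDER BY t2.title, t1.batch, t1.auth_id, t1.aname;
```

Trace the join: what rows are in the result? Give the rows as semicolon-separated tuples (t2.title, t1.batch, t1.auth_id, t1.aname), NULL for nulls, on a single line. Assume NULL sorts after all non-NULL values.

(P11, CR, 6, Uma); (P29, MT, 6, Heidi); (NULL, BQ, 1, Judy); (NULL, BQ, 7, Raj); (NULL, BQ, 8, NULL); (NULL, CR, 1, Ken); (NULL, CR, 3, Grace); (NULL, CR, 4, NULL); (NULL, SG, 3, Sara)

LEFT JOIN keeps every row from `authors`; unmatched rows get NULL for `papers`'s columns.
Matching on t1.auth_id = t2.auth_id AND t1.batch = t2.batch. A NULL in a compared column never satisfies the condition.
Matched pairs: 2; unmatched t1 rows kept: 7.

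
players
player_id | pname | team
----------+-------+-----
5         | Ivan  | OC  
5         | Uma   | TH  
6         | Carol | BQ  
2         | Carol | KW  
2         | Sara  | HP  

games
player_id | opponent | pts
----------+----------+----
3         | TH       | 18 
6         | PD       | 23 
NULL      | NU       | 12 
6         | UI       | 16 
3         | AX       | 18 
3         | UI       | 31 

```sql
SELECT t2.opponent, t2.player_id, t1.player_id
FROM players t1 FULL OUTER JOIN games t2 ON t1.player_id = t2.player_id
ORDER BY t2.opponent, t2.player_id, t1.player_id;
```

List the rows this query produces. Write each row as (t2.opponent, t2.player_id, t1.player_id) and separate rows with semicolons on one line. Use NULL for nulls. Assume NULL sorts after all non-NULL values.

(AX, 3, NULL); (NU, NULL, NULL); (PD, 6, 6); (TH, 3, NULL); (UI, 3, NULL); (UI, 6, 6); (NULL, NULL, 2); (NULL, NULL, 2); (NULL, NULL, 5); (NULL, NULL, 5)

FULL OUTER JOIN keeps every row from both sides; unmatched rows get NULL for the other side's columns.
Matching on t1.player_id = t2.player_id. A NULL in a compared column never satisfies the condition.
Matched pairs: 2; unmatched t1 rows kept: 4; unmatched t2 rows kept: 4.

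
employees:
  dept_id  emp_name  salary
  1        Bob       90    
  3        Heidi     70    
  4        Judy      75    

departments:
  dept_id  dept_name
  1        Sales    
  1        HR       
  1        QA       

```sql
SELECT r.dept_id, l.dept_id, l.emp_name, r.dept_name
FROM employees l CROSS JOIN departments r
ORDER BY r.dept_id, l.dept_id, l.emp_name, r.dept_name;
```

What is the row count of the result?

9

CROSS JOIN pairs every row of `employees` with every row of `departments`: 3 × 3 = 9 rows.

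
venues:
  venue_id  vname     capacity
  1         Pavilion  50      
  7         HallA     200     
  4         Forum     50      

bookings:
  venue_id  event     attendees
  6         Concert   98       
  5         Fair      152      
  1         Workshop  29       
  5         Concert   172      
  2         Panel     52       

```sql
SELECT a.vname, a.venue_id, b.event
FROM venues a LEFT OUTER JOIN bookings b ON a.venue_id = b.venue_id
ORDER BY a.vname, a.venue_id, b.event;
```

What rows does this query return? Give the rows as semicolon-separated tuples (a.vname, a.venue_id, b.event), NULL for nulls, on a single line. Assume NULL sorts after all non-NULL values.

LEFT JOIN keeps every row from `venues`; unmatched rows get NULL for `bookings`'s columns.
Matching on a.venue_id = b.venue_id.
Matched pairs: 1; unmatched a rows kept: 2.

(Forum, 4, NULL); (HallA, 7, NULL); (Pavilion, 1, Workshop)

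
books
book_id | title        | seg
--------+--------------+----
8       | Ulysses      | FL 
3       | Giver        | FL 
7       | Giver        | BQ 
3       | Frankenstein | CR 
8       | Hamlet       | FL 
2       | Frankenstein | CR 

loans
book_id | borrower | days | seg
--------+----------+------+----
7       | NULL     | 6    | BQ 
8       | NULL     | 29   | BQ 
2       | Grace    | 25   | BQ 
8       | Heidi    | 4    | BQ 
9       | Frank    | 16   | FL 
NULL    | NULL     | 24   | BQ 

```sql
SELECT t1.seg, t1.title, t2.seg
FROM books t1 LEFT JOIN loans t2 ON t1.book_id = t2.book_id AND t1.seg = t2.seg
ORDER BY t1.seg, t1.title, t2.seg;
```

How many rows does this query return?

LEFT JOIN keeps every row from `books`; unmatched rows get NULL for `loans`'s columns.
Matching on t1.book_id = t2.book_id AND t1.seg = t2.seg. A NULL in a compared column never satisfies the condition.
Matched pairs: 1; unmatched t1 rows kept: 5.
Total: 1 matched + 5 padded = 6 rows.

6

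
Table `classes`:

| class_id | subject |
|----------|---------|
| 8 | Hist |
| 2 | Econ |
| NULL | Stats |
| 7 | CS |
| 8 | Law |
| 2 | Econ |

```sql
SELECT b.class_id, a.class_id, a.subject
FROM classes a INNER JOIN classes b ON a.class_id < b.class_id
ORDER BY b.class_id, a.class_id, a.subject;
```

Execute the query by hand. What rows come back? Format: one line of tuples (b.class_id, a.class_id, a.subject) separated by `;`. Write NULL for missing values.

(7, 2, Econ); (7, 2, Econ); (8, 2, Econ); (8, 2, Econ); (8, 2, Econ); (8, 2, Econ); (8, 7, CS); (8, 7, CS)

INNER JOIN keeps only pairs where the ON condition holds.
Matching on a.class_id < b.class_id. A NULL in a compared column never satisfies the condition.
Matched pairs: 8.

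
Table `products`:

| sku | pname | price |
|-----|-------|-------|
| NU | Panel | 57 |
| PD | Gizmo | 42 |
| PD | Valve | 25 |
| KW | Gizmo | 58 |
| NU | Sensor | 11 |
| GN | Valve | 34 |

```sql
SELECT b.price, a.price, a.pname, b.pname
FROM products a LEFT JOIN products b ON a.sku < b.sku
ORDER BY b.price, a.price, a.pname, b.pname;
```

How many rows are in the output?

15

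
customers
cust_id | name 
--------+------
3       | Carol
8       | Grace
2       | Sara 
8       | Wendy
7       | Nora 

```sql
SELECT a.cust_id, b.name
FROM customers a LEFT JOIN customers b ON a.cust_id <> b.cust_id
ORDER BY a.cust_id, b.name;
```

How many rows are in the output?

18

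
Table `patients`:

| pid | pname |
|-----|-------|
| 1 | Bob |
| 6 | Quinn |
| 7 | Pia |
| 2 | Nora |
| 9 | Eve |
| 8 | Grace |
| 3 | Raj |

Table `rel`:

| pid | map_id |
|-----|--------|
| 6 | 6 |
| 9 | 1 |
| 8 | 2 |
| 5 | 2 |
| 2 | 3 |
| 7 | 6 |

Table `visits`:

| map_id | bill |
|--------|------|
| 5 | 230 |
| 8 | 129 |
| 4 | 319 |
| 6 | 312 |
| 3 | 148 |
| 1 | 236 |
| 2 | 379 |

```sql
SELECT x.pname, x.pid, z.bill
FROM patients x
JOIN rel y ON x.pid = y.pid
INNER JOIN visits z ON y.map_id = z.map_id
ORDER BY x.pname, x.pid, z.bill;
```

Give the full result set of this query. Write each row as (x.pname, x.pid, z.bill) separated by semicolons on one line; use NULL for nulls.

(Eve, 9, 236); (Grace, 8, 379); (Nora, 2, 148); (Pia, 7, 312); (Quinn, 6, 312)

Joins associate left-to-right: patients INNER JOIN rel on pid gives 5 intermediate row(s).
Then INNER JOIN `visits z` on map_id: keep only rows whose y.map_id appears in z.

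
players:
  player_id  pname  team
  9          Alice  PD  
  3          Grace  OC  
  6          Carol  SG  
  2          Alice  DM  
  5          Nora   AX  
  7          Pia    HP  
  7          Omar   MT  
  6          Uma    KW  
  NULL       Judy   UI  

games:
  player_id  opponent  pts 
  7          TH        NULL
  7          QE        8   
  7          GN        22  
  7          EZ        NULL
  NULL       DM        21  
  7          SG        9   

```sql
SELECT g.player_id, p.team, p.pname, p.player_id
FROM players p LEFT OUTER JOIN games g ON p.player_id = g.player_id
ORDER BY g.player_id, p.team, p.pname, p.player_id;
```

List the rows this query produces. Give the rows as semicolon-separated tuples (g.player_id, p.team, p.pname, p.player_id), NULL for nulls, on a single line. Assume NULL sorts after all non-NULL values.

(7, HP, Pia, 7); (7, HP, Pia, 7); (7, HP, Pia, 7); (7, HP, Pia, 7); (7, HP, Pia, 7); (7, MT, Omar, 7); (7, MT, Omar, 7); (7, MT, Omar, 7); (7, MT, Omar, 7); (7, MT, Omar, 7); (NULL, AX, Nora, 5); (NULL, DM, Alice, 2); (NULL, KW, Uma, 6); (NULL, OC, Grace, 3); (NULL, PD, Alice, 9); (NULL, SG, Carol, 6); (NULL, UI, Judy, NULL)

LEFT JOIN keeps every row from `players`; unmatched rows get NULL for `games`'s columns.
Matching on p.player_id = g.player_id. A NULL in a compared column never satisfies the condition.
Matched pairs: 10; unmatched p rows kept: 7.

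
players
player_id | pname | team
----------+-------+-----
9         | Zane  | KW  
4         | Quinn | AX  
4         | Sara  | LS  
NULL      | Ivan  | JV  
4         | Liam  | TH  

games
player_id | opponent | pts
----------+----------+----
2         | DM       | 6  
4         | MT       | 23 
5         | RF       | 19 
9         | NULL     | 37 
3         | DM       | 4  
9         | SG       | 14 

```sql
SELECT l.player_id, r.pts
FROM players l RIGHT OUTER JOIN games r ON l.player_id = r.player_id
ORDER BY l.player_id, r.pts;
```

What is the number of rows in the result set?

RIGHT JOIN keeps every row from `games`; unmatched rows get NULL for `players`'s columns.
Matching on l.player_id = r.player_id. A NULL in a compared column never satisfies the condition.
Matched pairs: 5; unmatched r rows kept: 3.
Total: 5 matched + 3 padded = 8 rows.

8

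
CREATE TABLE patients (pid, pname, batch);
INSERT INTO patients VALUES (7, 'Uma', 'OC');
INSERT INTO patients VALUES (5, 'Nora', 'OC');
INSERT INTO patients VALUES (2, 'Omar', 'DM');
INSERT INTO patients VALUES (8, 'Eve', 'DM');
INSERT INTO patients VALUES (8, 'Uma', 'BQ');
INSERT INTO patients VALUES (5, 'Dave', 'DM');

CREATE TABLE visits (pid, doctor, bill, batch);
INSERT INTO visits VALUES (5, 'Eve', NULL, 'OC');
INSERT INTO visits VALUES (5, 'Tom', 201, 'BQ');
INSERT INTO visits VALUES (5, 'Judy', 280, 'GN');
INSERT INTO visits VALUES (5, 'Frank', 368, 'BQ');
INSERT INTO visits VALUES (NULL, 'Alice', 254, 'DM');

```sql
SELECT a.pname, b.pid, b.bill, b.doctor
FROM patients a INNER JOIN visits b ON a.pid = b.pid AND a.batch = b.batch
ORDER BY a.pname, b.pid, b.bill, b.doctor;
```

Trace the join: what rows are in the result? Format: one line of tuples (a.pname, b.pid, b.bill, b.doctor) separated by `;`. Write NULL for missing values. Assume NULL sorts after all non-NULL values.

(Nora, 5, NULL, Eve)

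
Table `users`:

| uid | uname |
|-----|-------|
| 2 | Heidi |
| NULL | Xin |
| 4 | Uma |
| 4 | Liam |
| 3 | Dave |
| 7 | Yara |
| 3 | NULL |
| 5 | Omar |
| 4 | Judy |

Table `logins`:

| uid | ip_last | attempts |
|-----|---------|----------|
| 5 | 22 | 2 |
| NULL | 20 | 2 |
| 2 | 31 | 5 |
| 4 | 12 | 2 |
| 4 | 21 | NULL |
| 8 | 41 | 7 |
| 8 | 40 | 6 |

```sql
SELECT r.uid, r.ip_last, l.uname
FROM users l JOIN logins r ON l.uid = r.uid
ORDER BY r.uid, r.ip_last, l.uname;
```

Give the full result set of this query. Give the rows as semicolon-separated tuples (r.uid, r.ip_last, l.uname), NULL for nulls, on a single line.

INNER JOIN keeps only pairs where the ON condition holds.
Matching on l.uid = r.uid. A NULL in a compared column never satisfies the condition.
- l[0] uid=2 → 1 match(es) in r → 1 row(s).
- l[1] uid=NULL → no match; dropped.
- l[2] uid=4 → 2 match(es) in r → 2 row(s).
- l[3] uid=4 → 2 match(es) in r → 2 row(s).
- l[4] uid=3 → no match; dropped.
- l[5] uid=7 → no match; dropped.
- l[6] uid=3 → no match; dropped.
- l[7] uid=5 → 1 match(es) in r → 1 row(s).
- l[8] uid=4 → 2 match(es) in r → 2 row(s).
After projecting and ordering:
r.uid | r.ip_last | l.uname
2 | 31 | Heidi
4 | 12 | Judy
4 | 12 | Liam
4 | 12 | Uma
4 | 21 | Judy
4 | 21 | Liam
4 | 21 | Uma
5 | 22 | Omar

(2, 31, Heidi); (4, 12, Judy); (4, 12, Liam); (4, 12, Uma); (4, 21, Judy); (4, 21, Liam); (4, 21, Uma); (5, 22, Omar)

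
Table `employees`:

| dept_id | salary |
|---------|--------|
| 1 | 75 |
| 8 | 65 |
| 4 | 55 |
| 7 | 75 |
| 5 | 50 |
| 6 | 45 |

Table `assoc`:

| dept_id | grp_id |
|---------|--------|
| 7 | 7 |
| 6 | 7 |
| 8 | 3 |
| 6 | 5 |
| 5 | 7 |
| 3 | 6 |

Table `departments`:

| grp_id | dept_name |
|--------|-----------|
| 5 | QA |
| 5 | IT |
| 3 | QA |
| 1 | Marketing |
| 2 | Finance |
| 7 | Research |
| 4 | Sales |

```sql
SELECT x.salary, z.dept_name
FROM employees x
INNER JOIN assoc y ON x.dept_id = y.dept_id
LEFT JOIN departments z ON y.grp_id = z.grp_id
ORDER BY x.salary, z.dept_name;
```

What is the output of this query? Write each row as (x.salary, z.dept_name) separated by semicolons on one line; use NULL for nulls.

(45, IT); (45, QA); (45, Research); (50, Research); (65, QA); (75, Research)

Joins associate left-to-right: employees INNER JOIN assoc on dept_id gives 5 intermediate row(s).
Then LEFT JOIN `departments z` on grp_id: each of those 5 rows is kept; rows whose y.grp_id has no match in z get NULL for z's columns.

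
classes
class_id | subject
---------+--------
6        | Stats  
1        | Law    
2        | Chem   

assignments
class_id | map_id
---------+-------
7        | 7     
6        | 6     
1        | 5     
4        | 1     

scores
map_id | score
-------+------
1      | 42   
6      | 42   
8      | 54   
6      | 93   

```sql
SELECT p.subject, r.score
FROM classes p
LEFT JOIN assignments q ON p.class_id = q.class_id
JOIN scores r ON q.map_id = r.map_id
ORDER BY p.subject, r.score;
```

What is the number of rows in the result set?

2

Step 1 — p LEFT JOIN q on class_id → 3 row(s).
Then INNER JOIN `scores r` on map_id: keep only rows whose q.map_id appears in r.
Result: 2 row(s).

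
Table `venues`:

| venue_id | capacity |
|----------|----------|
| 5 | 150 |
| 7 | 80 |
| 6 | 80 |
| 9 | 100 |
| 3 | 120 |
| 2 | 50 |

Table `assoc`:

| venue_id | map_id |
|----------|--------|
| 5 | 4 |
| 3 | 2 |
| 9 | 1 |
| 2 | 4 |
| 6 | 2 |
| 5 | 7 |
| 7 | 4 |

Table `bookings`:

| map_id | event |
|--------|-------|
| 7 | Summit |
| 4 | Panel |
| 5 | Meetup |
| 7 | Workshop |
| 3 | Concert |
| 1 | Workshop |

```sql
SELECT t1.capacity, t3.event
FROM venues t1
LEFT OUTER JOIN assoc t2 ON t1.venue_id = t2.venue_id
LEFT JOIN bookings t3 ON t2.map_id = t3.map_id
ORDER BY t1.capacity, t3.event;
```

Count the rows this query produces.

Step 1 — t1 LEFT JOIN t2 on venue_id → 7 row(s).
Then LEFT JOIN `bookings t3` on map_id: each of those 7 rows is kept; rows whose t2.map_id has no match in t3 get NULL for t3's columns.
Result: 8 row(s).

8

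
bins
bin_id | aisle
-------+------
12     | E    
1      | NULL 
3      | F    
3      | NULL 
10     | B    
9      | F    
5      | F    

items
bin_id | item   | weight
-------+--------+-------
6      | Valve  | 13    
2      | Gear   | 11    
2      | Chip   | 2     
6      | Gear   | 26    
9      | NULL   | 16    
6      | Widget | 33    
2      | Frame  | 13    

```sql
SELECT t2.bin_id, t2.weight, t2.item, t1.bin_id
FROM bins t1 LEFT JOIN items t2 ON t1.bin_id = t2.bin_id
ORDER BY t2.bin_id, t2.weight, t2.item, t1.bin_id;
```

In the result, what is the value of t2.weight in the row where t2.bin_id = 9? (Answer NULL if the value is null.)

LEFT JOIN keeps every row from `bins`; unmatched rows get NULL for `items`'s columns.
Matching on t1.bin_id = t2.bin_id.
- bin_id=12: no t2 row matches, row kept with t2 columns NULL.
- bin_id=1: no t2 row matches, row kept with t2 columns NULL.
- bin_id=3: no t2 row matches, row kept with t2 columns NULL.
- bin_id=3: no t2 row matches, row kept with t2 columns NULL.
- bin_id=10: no t2 row matches, row kept with t2 columns NULL.
- bin_id=9: 1 matching t2 row(s), so 1 row(s) emitted.
- bin_id=5: no t2 row matches, row kept with t2 columns NULL.

16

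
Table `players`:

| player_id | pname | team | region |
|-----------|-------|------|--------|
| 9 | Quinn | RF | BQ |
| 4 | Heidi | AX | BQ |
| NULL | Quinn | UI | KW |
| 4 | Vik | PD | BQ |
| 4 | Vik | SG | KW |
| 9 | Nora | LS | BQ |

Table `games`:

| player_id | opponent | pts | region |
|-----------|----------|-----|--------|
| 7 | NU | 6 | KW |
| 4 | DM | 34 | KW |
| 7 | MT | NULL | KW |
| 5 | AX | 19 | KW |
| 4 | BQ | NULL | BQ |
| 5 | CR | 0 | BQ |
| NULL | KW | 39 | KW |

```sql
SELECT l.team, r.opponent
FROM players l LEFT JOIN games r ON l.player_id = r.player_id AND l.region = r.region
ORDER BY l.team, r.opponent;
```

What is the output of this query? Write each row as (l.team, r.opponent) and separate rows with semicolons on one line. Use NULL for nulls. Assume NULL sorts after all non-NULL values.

LEFT JOIN keeps every row from `players`; unmatched rows get NULL for `games`'s columns.
Matching on l.player_id = r.player_id AND l.region = r.region. A NULL in a compared column never satisfies the condition.
Matched pairs: 3; unmatched l rows kept: 3.

(AX, BQ); (LS, NULL); (PD, BQ); (RF, NULL); (SG, DM); (UI, NULL)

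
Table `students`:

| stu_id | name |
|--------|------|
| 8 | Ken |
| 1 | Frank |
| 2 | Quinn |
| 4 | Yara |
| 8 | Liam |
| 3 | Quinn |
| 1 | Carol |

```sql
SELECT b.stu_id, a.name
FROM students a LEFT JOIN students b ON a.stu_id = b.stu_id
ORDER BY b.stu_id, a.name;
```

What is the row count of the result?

11

LEFT JOIN keeps every row from `students a`; unmatched rows get NULL for `students b`'s columns.
Matching on a.stu_id = b.stu_id.
Matched pairs: 11; unmatched a rows kept: 0.
Total: 11 rows.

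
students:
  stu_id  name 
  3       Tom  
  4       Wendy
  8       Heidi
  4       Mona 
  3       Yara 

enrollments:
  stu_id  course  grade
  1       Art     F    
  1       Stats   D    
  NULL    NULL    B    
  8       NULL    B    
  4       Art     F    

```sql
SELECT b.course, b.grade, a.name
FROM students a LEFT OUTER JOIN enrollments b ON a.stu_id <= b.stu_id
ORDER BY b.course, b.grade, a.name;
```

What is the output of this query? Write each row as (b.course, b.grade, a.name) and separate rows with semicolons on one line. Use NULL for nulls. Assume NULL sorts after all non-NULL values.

LEFT JOIN keeps every row from `students`; unmatched rows get NULL for `enrollments`'s columns.
Matching on a.stu_id <= b.stu_id. A NULL in a compared column never satisfies the condition.
Matched pairs: 9; unmatched a rows kept: 0.

(Art, F, Mona); (Art, F, Tom); (Art, F, Wendy); (Art, F, Yara); (NULL, B, Heidi); (NULL, B, Mona); (NULL, B, Tom); (NULL, B, Wendy); (NULL, B, Yara)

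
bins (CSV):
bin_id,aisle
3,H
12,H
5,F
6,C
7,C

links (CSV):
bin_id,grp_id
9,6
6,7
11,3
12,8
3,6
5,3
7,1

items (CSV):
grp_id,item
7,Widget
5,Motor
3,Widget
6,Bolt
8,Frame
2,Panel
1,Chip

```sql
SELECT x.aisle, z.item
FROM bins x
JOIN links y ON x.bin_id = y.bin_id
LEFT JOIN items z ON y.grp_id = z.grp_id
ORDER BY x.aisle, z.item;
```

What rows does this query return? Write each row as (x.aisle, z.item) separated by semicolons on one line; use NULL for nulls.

(C, Chip); (C, Widget); (F, Widget); (H, Bolt); (H, Frame)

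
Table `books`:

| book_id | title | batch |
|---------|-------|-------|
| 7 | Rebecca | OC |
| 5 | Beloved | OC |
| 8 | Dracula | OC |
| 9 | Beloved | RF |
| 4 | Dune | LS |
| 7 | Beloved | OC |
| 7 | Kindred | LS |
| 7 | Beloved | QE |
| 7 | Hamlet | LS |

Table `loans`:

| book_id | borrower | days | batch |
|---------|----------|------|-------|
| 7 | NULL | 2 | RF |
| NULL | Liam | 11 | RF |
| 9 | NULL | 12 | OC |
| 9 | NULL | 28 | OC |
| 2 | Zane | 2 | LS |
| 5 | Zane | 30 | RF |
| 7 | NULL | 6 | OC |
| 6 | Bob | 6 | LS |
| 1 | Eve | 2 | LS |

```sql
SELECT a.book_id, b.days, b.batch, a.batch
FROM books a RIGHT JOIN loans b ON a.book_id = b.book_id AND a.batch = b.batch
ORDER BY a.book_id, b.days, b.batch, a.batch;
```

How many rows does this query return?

10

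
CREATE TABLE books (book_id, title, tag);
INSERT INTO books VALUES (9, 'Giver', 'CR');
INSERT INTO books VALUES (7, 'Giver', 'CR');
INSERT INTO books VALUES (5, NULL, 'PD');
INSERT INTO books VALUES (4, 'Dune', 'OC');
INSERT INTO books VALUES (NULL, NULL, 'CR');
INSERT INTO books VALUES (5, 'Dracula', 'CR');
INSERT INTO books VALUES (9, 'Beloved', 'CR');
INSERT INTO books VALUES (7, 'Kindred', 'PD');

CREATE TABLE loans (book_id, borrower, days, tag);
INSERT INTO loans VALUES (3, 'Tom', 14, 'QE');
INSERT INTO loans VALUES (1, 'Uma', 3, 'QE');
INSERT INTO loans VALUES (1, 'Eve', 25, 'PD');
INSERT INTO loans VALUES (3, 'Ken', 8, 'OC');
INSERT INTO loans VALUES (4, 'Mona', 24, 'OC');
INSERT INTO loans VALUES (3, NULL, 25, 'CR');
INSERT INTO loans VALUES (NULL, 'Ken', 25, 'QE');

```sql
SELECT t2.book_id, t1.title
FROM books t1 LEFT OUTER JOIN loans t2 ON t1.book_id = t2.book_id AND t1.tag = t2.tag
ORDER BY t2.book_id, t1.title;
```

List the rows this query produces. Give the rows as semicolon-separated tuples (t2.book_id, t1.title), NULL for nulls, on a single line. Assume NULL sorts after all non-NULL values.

(4, Dune); (NULL, Beloved); (NULL, Dracula); (NULL, Giver); (NULL, Giver); (NULL, Kindred); (NULL, NULL); (NULL, NULL)

LEFT JOIN keeps every row from `books`; unmatched rows get NULL for `loans`'s columns.
Matching on t1.book_id = t2.book_id AND t1.tag = t2.tag. A NULL in a compared column never satisfies the condition.
- t1 row (book_id=9, tag=CR): no match → kept, t2 columns NULL.
- t1 row (book_id=7, tag=CR): no match → kept, t2 columns NULL.
- t1 row (book_id=5, tag=PD): no match → kept, t2 columns NULL.
- t1 row (book_id=4, tag=OC): matches 1 t2 row(s) → 1 output row(s).
- t1 row (book_id=NULL, tag=CR): no match → kept, t2 columns NULL.
- t1 row (book_id=5, tag=CR): no match → kept, t2 columns NULL.
- t1 row (book_id=9, tag=CR): no match → kept, t2 columns NULL.
- t1 row (book_id=7, tag=PD): no match → kept, t2 columns NULL.
After projecting and ordering:
t2.book_id | t1.title
4 | Dune
NULL | Beloved
NULL | Dracula
NULL | Giver
NULL | Giver
NULL | Kindred
NULL | NULL
NULL | NULL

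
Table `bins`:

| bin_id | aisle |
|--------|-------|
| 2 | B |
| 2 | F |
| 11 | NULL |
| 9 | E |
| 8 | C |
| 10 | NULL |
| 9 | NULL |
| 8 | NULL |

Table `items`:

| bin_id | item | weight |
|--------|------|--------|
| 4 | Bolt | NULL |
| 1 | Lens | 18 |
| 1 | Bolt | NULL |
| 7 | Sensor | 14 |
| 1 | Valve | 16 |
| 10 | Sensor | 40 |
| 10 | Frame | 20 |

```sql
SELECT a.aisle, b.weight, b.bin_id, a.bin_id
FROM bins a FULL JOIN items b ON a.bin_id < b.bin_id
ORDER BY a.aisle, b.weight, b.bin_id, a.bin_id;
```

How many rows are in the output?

FULL OUTER JOIN keeps every row from both sides; unmatched rows get NULL for the other side's columns.
Matching on a.bin_id < b.bin_id.
Matched pairs: 16; unmatched a rows kept: 2; unmatched b rows kept: 3.
Total: 16 matched + 5 padded = 21 rows.

21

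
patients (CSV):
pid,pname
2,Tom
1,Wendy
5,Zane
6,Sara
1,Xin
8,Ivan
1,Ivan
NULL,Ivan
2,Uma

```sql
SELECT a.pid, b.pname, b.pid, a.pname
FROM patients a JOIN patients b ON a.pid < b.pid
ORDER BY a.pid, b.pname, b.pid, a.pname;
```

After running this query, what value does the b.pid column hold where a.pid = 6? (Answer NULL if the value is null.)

INNER JOIN keeps only pairs where the ON condition holds.
Matching on a.pid < b.pid. A NULL in a compared column never satisfies the condition.
- pid=2: 3 matching b row(s), so 3 row(s) emitted.
- pid=1: 5 matching b row(s), so 5 row(s) emitted.
- pid=5: 2 matching b row(s), so 2 row(s) emitted.
- pid=6: 1 matching b row(s), so 1 row(s) emitted.
- pid=1: 5 matching b row(s), so 5 row(s) emitted.
- pid=8: no matching b row, dropped.
- pid=1: 5 matching b row(s), so 5 row(s) emitted.
- pid=NULL: no matching b row, dropped.
- pid=2: 3 matching b row(s), so 3 row(s) emitted.

8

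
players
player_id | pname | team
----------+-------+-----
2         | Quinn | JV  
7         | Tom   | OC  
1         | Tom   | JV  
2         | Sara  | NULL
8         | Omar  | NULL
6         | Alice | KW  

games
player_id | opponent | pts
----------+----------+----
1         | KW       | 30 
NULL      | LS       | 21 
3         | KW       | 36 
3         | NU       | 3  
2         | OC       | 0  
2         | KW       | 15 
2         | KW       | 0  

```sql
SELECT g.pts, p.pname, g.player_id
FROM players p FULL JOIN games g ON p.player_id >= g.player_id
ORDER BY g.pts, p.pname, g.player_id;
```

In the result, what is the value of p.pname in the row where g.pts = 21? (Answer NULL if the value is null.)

NULL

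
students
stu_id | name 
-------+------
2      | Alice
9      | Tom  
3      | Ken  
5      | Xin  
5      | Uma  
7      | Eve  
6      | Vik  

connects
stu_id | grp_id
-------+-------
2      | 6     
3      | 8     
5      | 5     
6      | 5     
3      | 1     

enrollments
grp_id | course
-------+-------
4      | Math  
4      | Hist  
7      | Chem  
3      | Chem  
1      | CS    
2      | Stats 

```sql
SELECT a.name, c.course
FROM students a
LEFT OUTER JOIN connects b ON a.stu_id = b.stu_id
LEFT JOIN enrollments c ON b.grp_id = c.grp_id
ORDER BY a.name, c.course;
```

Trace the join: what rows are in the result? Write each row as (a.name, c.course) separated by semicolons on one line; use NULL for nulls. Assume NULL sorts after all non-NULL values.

(Alice, NULL); (Eve, NULL); (Ken, CS); (Ken, NULL); (Tom, NULL); (Uma, NULL); (Vik, NULL); (Xin, NULL)

Evaluate left to right. First `students a LEFT JOIN connects b` on stu_id: 8 row(s).
Then LEFT JOIN `enrollments c` on grp_id: each of those 8 rows is kept; rows whose b.grp_id has no match in c get NULL for c's columns.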